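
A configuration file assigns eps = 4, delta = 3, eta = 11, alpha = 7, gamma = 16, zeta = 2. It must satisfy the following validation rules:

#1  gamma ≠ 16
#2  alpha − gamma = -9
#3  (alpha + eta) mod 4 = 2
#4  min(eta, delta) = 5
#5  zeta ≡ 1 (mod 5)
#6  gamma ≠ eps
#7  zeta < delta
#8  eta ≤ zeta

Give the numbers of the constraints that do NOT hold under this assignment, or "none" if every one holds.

#1 gamma = 16, but 16 is required to differ  FAIL
#2 alpha − gamma = 7 − 16 = -9  OK
#3 alpha + eta = 18; 18 mod 4 = 2  OK
#4 min(11, 3) = 3, not 5  FAIL
#5 2 mod 5 = 2, not 1  FAIL
#6 gamma = 16, eps = 4; distinct  OK
#7 zeta = 2, delta = 3; 2 < 3  OK
#8 eta = 11, zeta = 2; 11 > 2 (want ≤)  FAIL

Violated: 1, 4, 5, and 8.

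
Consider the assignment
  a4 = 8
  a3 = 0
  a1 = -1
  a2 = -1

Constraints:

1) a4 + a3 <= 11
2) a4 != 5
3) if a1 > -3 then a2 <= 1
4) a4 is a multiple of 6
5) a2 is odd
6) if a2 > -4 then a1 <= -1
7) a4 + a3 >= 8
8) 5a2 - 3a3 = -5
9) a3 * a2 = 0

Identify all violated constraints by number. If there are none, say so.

No — constraint 4 is not satisfied.

1) a4 + a3 = 8 + 0 = 8; 8 ≤ 11  OK
2) a4 = 8, and 8 ≠ 5  OK
3) a1 = -1 > -3, so we need a2 ≤ 1; a2 = -1 ≤ 1  OK
4) 8 = 6*1 + 2, so 6 does not divide 8  FAIL
5) a2 = -1 is odd  OK
6) a2 = -1 > -4, so we need a1 ≤ -1; a1 = -1 ≤ -1  OK
7) a4 + a3 = 8 + 0 = 8; 8 ≥ 8  OK
8) 5a2 - 3a3 = 5(-1) - 3(0) = -5  OK
9) a3 * a2 = 0 * (-1) = 0  OK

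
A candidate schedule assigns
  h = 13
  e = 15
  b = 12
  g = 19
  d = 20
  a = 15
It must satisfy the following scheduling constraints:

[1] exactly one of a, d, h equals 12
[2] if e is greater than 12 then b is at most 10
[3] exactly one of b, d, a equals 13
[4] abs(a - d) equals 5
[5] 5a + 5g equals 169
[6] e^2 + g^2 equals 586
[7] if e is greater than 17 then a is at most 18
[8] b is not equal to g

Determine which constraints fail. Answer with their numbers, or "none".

The assignment fails constraints 1, 2, 3, 5.

[1] a=15, d=20, h=13; 0 of them equal 12, not exactly one — violated.
[2] e = 15 > 12, so we need b ≤ 10; but b = 12 > 10 — violated.
[3] b=12, d=20, a=15; 0 of them equal 13, not exactly one — violated.
[4] abs(15 - 20) = 5 — OK.
[5] 5a + 5g = 5(15) + 5(19) = 170, not 169 — violated.
[6] e^2 + g^2 = 15^2 + 19^2 = 225 + 361 = 586 — OK.
[7] e = 15, not > 17; antecedent false, conditional vacuously true — OK.
[8] b = 12, g = 19; distinct — OK.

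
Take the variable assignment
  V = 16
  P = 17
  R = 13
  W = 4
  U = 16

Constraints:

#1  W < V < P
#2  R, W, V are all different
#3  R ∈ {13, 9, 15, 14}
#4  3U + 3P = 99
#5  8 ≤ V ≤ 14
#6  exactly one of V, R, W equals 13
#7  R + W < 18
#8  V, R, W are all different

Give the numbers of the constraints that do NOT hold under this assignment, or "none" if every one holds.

#1 values 4 < 16 < 17 — OK.
#2 values 13, 4, 16 are pairwise distinct — OK.
#3 R = 13 is in {13, 9, 15, 14} — OK.
#4 3U + 3P = 3(16) + 3(17) = 99 — OK.
#5 V = 16 is outside [8, 14] — violated.
#6 V=16, R=13, W=4; 1 of them equals 13 — OK.
#7 R + W = 13 + 4 = 17; 17 < 18 — OK.
#8 values 16, 13, 4 are pairwise distinct — OK.

Constraint 5 does not hold.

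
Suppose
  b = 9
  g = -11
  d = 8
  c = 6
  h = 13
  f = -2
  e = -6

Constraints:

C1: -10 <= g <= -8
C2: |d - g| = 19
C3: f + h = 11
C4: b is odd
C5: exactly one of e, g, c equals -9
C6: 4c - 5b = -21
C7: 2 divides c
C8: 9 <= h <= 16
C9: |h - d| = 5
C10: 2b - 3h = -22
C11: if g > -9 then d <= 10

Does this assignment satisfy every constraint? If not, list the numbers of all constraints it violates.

Constraints 1, 5, 10 do not hold.

C1: g = -11 is outside [-10, -8]  fails
C2: |8 - (-11)| = 19  holds
C3: f + h = -2 + 13 = 11  holds
C4: b = 9 is odd  holds
C5: e=-6, g=-11, c=6; 0 of them equal -9, not exactly one  fails
C6: 4c - 5b = 4(6) - 5(9) = -21  holds
C7: 6 / 2 = 3, so 2 divides 6  holds
C8: h = 13 lies in [9, 16]  holds
C9: |13 - 8| = 5  holds
C10: 2b - 3h = 2(9) - 3(13) = -21, not -22  fails
C11: g = -11, not > -9; antecedent false, conditional vacuously true  holds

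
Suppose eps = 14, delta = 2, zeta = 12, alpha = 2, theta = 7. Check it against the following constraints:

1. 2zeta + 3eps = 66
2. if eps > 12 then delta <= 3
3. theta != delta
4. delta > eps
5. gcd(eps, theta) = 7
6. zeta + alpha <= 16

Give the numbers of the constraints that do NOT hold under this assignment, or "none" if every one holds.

Violated: 4.

1. 2zeta + 3eps = 2(12) + 3(14) = 66 — satisfied.
2. eps = 14 > 12, so we need delta ≤ 3; delta = 2 ≤ 3 — satisfied.
3. theta = 7, delta = 2; distinct — satisfied.
4. delta = 2, eps = 14; 2 ≤ 14 (want >) — violated.
5. gcd(14, 7) = 7 — satisfied.
6. zeta + alpha = 12 + 2 = 14; 14 ≤ 16 — satisfied.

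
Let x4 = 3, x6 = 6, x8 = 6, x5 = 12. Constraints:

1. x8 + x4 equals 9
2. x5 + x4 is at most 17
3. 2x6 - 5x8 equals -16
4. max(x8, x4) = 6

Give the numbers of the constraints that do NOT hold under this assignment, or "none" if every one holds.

Constraint 3 does not hold.

1. x8 + x4 = 6 + 3 = 9  ✓
2. x5 + x4 = 12 + 3 = 15; 15 ≤ 17  ✓
3. 2x6 - 5x8 = 2(6) - 5(6) = -18, not -16  ✗
4. max(6, 3) = 6  ✓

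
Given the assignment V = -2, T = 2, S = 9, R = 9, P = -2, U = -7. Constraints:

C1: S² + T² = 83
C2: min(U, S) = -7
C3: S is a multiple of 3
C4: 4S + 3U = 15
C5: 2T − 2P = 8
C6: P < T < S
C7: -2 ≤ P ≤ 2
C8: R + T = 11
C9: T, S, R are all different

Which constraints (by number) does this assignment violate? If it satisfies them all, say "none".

C1: S² + T² = 9² + 2² = 81 + 4 = 85, not 83 — violated.
C2: min(-7, 9) = -7 — satisfied.
C3: 9 / 3 = 3, so 3 divides 9 — satisfied.
C4: 4S + 3U = 4(9) + 3(-7) = 15 — satisfied.
C5: 2T − 2P = 2(2) − 2(-2) = 8 — satisfied.
C6: values -2 < 2 < 9 — satisfied.
C7: P = -2 lies in [-2, 2] — satisfied.
C8: R + T = 9 + 2 = 11 — satisfied.
C9: S = R = 9, not all different — violated.

Violated: 1, 9.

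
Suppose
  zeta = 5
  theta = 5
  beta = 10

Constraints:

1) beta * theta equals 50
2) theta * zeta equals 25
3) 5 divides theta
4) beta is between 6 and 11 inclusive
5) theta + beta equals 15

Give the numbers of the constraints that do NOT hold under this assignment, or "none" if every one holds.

1) beta * theta = 10 * 5 = 50  OK
2) theta * zeta = 5 * 5 = 25  OK
3) 5 / 5 = 1, so 5 divides 5  OK
4) beta = 10 lies in [6, 11]  OK
5) theta + beta = 5 + 10 = 15  OK

None — every constraint holds.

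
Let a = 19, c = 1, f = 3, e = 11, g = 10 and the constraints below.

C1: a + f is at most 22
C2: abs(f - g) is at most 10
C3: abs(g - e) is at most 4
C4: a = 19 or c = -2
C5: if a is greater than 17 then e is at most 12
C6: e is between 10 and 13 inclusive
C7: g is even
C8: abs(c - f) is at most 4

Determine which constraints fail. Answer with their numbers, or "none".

The assignment satisfies every constraint.

C1: a + f = 19 + 3 = 22; 22 ≤ 22  true
C2: abs(3 - 10) = 7; 7 ≤ 10  true
C3: abs(10 - 11) = 1; 1 ≤ 4  true
C4: a = 19 = 19 (first disjunct)  true
C5: a = 19 > 17, so we need e ≤ 12; e = 11 ≤ 12  true
C6: e = 11 lies in [10, 13]  true
C7: g = 10 is even  true
C8: abs(1 - 3) = 2; 2 ≤ 4  true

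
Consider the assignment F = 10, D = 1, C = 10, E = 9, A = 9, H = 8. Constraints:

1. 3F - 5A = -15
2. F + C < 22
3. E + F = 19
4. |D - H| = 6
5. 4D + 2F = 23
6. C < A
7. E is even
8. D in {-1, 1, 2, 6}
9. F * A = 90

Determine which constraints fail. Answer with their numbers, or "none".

Violated: 4, 5, 6, and 7.

1. 3F - 5A = 3(10) - 5(9) = -15 — satisfied.
2. F + C = 10 + 10 = 20; 20 < 22 — satisfied.
3. E + F = 9 + 10 = 19 — satisfied.
4. |1 - 8| = 7, not 6 — violated.
5. 4D + 2F = 4(1) + 2(10) = 24, not 23 — violated.
6. C = 10, A = 9; 10 ≥ 9 (want <) — violated.
7. E = 9 is odd — violated.
8. D = 1 is in {-1, 1, 2, 6} — satisfied.
9. F * A = 10 * 9 = 90 — satisfied.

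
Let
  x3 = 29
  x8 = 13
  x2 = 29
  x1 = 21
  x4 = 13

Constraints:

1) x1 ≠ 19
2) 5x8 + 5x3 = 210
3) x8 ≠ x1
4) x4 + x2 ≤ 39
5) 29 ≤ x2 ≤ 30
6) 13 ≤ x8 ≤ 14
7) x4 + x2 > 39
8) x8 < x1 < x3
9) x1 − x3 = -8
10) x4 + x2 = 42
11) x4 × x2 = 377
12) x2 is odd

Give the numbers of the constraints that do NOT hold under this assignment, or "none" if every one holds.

1) x1 = 21, and 21 ≠ 19  true
2) 5x8 + 5x3 = 5(13) + 5(29) = 210  true
3) x8 = 13, x1 = 21; distinct  true
4) x4 + x2 = 13 + 29 = 42; 42 > 39, bound 39 not met  false
5) x2 = 29 lies in [29, 30]  true
6) x8 = 13 lies in [13, 14]  true
7) x4 + x2 = 13 + 29 = 42; 42 > 39  true
8) values 13 < 21 < 29  true
9) x1 − x3 = 21 − 29 = -8  true
10) x4 + x2 = 13 + 29 = 42  true
11) x4 × x2 = 13 × 29 = 377  true
12) x2 = 29 is odd  true

The assignment fails constraint 4.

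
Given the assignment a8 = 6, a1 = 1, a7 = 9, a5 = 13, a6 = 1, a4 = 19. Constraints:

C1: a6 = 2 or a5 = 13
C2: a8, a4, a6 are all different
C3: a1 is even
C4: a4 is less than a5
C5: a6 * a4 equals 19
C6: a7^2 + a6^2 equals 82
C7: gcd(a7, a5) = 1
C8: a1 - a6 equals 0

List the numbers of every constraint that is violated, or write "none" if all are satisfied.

Constraints 3 and 4 do not hold.

C1: a6 = 1 ≠ 2, but a5 = 13 = 13 (second disjunct)  OK
C2: values 6, 19, 1 are pairwise distinct  OK
C3: a1 = 1 is odd  FAIL
C4: a4 = 19, a5 = 13; 19 ≥ 13 (want <)  FAIL
C5: a6 * a4 = 1 * 19 = 19  OK
C6: a7^2 + a6^2 = 9^2 + 1^2 = 81 + 1 = 82  OK
C7: gcd(9, 13) = 1  OK
C8: a1 - a6 = 1 - 1 = 0  OK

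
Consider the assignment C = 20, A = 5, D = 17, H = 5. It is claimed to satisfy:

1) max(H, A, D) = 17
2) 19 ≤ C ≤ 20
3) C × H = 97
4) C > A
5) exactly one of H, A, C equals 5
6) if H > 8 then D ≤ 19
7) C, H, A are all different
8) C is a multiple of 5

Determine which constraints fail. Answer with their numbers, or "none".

1) max(5, 5, 17) = 17 — OK.
2) C = 20 lies in [19, 20] — OK.
3) C × H = 20 × 5 = 100, not 97 — violated.
4) C = 20, A = 5; 20 > 5 — OK.
5) H=5, A=5, C=20; 2 of them equal 5, not exactly one — violated.
6) H = 5, not > 8; antecedent false, conditional vacuously true — OK.
7) H = A = 5, not all different — violated.
8) 20 / 5 = 4, so 5 divides 20 — OK.

Violated: 3, 5, and 7.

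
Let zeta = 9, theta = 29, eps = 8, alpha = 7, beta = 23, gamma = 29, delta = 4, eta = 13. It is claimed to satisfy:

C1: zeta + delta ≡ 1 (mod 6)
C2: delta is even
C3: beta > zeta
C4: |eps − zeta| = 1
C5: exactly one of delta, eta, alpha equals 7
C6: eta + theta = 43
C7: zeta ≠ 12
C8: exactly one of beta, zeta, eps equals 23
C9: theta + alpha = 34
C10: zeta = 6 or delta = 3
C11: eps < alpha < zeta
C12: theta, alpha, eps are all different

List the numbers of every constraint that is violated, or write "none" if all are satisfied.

Constraints 6, 9, 10, and 11 do not hold.

C1: zeta + delta = 13; 13 mod 6 = 1  yes
C2: delta = 4 is even  yes
C3: beta = 23, zeta = 9; 23 > 9  yes
C4: |8 − 9| = 1  yes
C5: delta=4, eta=13, alpha=7; 1 of them equals 7  yes
C6: eta + theta = 13 + 29 = 42, not 43  no
C7: zeta = 9, and 9 ≠ 12  yes
C8: beta=23, zeta=9, eps=8; 1 of them equals 23  yes
C9: theta + alpha = 29 + 7 = 36, not 34  no
C10: zeta = 9 ≠ 6 and delta = 4 ≠ 3; both disjuncts false  no
C11: values 8, 7, 9; eps = 8 is not < alpha = 7  no
C12: values 29, 7, 8 are pairwise distinct  yes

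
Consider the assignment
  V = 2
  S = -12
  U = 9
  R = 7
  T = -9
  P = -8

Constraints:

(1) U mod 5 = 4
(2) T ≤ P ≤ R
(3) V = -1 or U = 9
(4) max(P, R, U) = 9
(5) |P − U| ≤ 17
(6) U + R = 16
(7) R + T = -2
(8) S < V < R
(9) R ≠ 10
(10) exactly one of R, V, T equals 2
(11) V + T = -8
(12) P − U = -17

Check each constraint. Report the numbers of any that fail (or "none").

Constraint 11 does not hold.

(1) 9 mod 5 = 4  ✔
(2) values -9 ≤ -8 ≤ 7  ✔
(3) V = 2 ≠ -1, but U = 9 = 9 (second disjunct)  ✔
(4) max(-8, 7, 9) = 9  ✔
(5) |-8 − 9| = 17; 17 ≤ 17  ✔
(6) U + R = 9 + 7 = 16  ✔
(7) R + T = 7 + (-9) = -2  ✔
(8) values -12 < 2 < 7  ✔
(9) R = 7, and 7 ≠ 10  ✔
(10) R=7, V=2, T=-9; 1 of them equals 2  ✔
(11) V + T = 2 + (-9) = -7, not -8  ✘
(12) P − U = -8 − 9 = -17  ✔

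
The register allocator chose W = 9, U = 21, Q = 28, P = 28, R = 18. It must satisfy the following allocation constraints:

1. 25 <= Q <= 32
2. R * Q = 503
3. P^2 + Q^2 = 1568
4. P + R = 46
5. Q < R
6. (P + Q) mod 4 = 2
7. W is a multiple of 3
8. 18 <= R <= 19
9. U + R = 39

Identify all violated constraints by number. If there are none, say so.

The assignment fails constraints 2, 5, and 6.

1. Q = 28 lies in [25, 32] — holds.
2. R * Q = 18 * 28 = 504, not 503 — fails.
3. P^2 + Q^2 = 28^2 + 28^2 = 784 + 784 = 1568 — holds.
4. P + R = 28 + 18 = 46 — holds.
5. Q = 28, R = 18; 28 ≥ 18 (want <) — fails.
6. P + Q = 56; 56 mod 4 = 0, not 2 — fails.
7. 9 / 3 = 3, so 3 divides 9 — holds.
8. R = 18 lies in [18, 19] — holds.
9. U + R = 21 + 18 = 39 — holds.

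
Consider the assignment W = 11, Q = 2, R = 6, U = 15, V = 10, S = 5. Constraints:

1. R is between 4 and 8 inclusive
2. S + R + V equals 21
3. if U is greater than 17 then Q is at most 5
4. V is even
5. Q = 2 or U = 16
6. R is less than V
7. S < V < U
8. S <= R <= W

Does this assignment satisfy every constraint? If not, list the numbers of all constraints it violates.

Yes — all constraints hold.

1. R = 6 lies in [4, 8]  true
2. S + R + V = 5 + 6 + 10 = 21  true
3. U = 15, not > 17; antecedent false, conditional vacuously true  true
4. V = 10 is even  true
5. Q = 2 = 2 (first disjunct)  true
6. R = 6, V = 10; 6 < 10  true
7. values 5 < 10 < 15  true
8. values 5 <= 6 <= 11  true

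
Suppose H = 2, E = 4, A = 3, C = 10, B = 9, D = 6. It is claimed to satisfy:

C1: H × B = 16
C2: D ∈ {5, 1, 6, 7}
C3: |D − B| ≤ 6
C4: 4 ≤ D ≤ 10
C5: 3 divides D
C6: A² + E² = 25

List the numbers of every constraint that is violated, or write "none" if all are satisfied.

C1: H × B = 2 × 9 = 18, not 16 — violated.
C2: D = 6 is in {5, 1, 6, 7} — satisfied.
C3: |6 − 9| = 3; 3 ≤ 6 — satisfied.
C4: D = 6 lies in [4, 10] — satisfied.
C5: 6 / 3 = 2, so 3 divides 6 — satisfied.
C6: A² + E² = 3² + 4² = 9 + 16 = 25 — satisfied.

The assignment fails constraint 1.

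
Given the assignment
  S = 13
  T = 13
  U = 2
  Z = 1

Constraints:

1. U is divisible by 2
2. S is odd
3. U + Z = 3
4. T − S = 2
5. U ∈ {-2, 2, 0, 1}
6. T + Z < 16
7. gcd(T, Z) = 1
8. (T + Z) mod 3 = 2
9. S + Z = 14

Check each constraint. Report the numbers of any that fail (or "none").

Violated: 4.

1. 2 / 2 = 1, so 2 divides 2 — holds.
2. S = 13 is odd — holds.
3. U + Z = 2 + 1 = 3 — holds.
4. T − S = 13 − 13 = 0, not 2 — fails.
5. U = 2 is in {-2, 2, 0, 1} — holds.
6. T + Z = 13 + 1 = 14; 14 < 16 — holds.
7. gcd(13, 1) = 1 — holds.
8. T + Z = 14; 14 mod 3 = 2 — holds.
9. S + Z = 13 + 1 = 14 — holds.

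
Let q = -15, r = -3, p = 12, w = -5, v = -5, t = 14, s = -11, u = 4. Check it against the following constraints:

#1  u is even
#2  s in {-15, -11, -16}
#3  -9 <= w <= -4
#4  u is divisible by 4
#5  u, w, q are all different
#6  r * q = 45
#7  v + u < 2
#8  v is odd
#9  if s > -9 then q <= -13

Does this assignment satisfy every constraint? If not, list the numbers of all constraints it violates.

Yes — all constraints hold.

#1 u = 4 is even  OK
#2 s = -11 is in {-15, -11, -16}  OK
#3 w = -5 lies in [-9, -4]  OK
#4 4 / 4 = 1, so 4 divides 4  OK
#5 values 4, -5, -15 are pairwise distinct  OK
#6 r * q = -3 * (-15) = 45  OK
#7 v + u = -5 + 4 = -1; -1 < 2  OK
#8 v = -5 is odd  OK
#9 s = -11, not > -9; antecedent false, conditional vacuously true  OK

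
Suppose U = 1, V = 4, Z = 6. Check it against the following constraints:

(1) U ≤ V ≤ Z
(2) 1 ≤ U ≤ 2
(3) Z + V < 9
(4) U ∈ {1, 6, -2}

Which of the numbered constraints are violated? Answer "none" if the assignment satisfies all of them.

The assignment fails constraint 3.

(1) values 1 ≤ 4 ≤ 6  ✔
(2) U = 1 lies in [1, 2]  ✔
(3) Z + V = 6 + 4 = 10; 10 ≥ 9, bound 9 not met  ✘
(4) U = 1 is in {1, 6, -2}  ✔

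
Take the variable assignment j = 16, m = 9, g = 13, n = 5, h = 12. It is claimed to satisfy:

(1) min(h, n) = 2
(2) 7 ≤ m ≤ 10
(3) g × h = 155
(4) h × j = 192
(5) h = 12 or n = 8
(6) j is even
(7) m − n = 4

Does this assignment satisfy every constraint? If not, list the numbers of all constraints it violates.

(1) min(12, 5) = 5, not 2  ✗
(2) m = 9 lies in [7, 10]  ✓
(3) g × h = 13 × 12 = 156, not 155  ✗
(4) h × j = 12 × 16 = 192  ✓
(5) h = 12 = 12 (first disjunct)  ✓
(6) j = 16 is even  ✓
(7) m − n = 9 − 5 = 4  ✓

Constraints 1 and 3 are violated.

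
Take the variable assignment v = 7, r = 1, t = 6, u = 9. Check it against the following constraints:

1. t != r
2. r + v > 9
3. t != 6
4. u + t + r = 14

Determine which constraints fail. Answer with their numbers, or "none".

Violated: 2, 3, 4.

1. t = 6, r = 1; distinct — holds.
2. r + v = 1 + 7 = 8; 8 ≤ 9, bound 9 not met — does not hold.
3. t = 6, but 6 is required to differ — does not hold.
4. u + t + r = 9 + 6 + 1 = 16, not 14 — does not hold.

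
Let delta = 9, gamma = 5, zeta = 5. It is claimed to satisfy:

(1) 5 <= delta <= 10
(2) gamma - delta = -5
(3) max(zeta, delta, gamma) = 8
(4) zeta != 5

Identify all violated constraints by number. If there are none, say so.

(1) delta = 9 lies in [5, 10] — holds.
(2) gamma - delta = 5 - 9 = -4, not -5 — does not hold.
(3) max(5, 9, 5) = 9, not 8 — does not hold.
(4) zeta = 5, but 5 is required to differ — does not hold.

No — constraints 2, 3, and 4 are not satisfied.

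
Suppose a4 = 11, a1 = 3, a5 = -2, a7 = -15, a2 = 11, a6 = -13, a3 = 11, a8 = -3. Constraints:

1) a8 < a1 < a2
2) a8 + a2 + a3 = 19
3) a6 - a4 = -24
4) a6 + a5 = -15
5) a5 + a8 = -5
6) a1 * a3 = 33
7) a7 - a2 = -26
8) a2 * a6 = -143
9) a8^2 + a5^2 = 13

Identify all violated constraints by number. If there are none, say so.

1) values -3 < 3 < 11 — holds.
2) a8 + a2 + a3 = -3 + 11 + 11 = 19 — holds.
3) a6 - a4 = -13 - 11 = -24 — holds.
4) a6 + a5 = -13 + (-2) = -15 — holds.
5) a5 + a8 = -2 + (-3) = -5 — holds.
6) a1 * a3 = 3 * 11 = 33 — holds.
7) a7 - a2 = -15 - 11 = -26 — holds.
8) a2 * a6 = 11 * (-13) = -143 — holds.
9) a8^2 + a5^2 = (-3)^2 + (-2)^2 = 9 + 4 = 13 — holds.

No violations.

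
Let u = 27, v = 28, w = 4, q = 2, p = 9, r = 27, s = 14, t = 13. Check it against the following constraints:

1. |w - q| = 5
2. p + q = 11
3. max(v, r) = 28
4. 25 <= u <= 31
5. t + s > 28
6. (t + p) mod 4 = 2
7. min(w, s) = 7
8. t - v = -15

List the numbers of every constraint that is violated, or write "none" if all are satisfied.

1. |4 - 2| = 2, not 5 — fails.
2. p + q = 9 + 2 = 11 — holds.
3. max(28, 27) = 28 — holds.
4. u = 27 lies in [25, 31] — holds.
5. t + s = 13 + 14 = 27; 27 ≤ 28, bound 28 not met — fails.
6. t + p = 22; 22 mod 4 = 2 — holds.
7. min(4, 14) = 4, not 7 — fails.
8. t - v = 13 - 28 = -15 — holds.

Violated: 1, 5, and 7.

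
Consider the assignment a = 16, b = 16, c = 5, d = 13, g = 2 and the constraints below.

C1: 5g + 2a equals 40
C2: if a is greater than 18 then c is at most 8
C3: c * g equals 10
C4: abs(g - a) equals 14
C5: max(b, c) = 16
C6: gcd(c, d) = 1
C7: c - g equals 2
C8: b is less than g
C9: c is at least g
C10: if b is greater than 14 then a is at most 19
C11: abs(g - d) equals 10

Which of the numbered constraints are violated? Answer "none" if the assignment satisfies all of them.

C1: 5g + 2a = 5(2) + 2(16) = 42, not 40 — does not hold.
C2: a = 16, not > 18; antecedent false, conditional vacuously true — holds.
C3: c * g = 5 * 2 = 10 — holds.
C4: abs(2 - 16) = 14 — holds.
C5: max(16, 5) = 16 — holds.
C6: gcd(5, 13) = 1 — holds.
C7: c - g = 5 - 2 = 3, not 2 — does not hold.
C8: b = 16, g = 2; 16 ≥ 2 (want <) — does not hold.
C9: c = 5, g = 2; 5 ≥ 2 — holds.
C10: b = 16 > 14, so we need a ≤ 19; a = 16 ≤ 19 — holds.
C11: abs(2 - 13) = 11, not 10 — does not hold.

The assignment fails constraints 1, 7, 8, 11.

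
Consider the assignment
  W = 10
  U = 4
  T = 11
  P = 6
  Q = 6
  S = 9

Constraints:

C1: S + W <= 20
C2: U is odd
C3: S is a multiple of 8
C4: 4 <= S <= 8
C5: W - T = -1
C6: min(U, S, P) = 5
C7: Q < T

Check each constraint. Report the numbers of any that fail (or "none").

C1: S + W = 9 + 10 = 19; 19 ≤ 20 — OK.
C2: U = 4 is even — violated.
C3: 9 = 8*1 + 1, so 8 does not divide 9 — violated.
C4: S = 9 is outside [4, 8] — violated.
C5: W - T = 10 - 11 = -1 — OK.
C6: min(4, 9, 6) = 4, not 5 — violated.
C7: Q = 6, T = 11; 6 < 11 — OK.

Violated: 2, 3, 4, and 6.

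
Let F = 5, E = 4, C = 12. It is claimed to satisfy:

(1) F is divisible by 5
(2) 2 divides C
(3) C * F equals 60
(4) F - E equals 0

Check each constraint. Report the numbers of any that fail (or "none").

Constraint 4 is violated.

(1) 5 / 5 = 1, so 5 divides 5 — holds.
(2) 12 / 2 = 6, so 2 divides 12 — holds.
(3) C * F = 12 * 5 = 60 — holds.
(4) F - E = 5 - 4 = 1, not 0 — fails.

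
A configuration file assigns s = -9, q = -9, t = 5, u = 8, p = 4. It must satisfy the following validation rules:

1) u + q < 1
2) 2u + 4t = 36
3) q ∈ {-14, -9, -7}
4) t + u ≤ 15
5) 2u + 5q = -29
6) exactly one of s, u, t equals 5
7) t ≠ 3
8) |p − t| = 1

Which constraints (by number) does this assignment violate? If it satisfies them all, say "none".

1) u + q = 8 + (-9) = -1; -1 < 1 — holds.
2) 2u + 4t = 2(8) + 4(5) = 36 — holds.
3) q = -9 is in {-14, -9, -7} — holds.
4) t + u = 5 + 8 = 13; 13 ≤ 15 — holds.
5) 2u + 5q = 2(8) + 5(-9) = -29 — holds.
6) s=-9, u=8, t=5; 1 of them equals 5 — holds.
7) t = 5, and 5 ≠ 3 — holds.
8) |4 − 5| = 1 — holds.

The assignment satisfies every constraint.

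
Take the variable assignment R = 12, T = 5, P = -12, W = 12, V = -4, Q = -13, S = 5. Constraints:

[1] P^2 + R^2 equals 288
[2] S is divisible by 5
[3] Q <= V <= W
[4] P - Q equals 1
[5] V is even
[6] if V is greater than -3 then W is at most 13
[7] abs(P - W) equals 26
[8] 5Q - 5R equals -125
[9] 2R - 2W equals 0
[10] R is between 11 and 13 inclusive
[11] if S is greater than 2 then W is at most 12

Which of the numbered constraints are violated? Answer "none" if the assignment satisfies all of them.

[1] P^2 + R^2 = (-12)^2 + 12^2 = 144 + 144 = 288 — OK.
[2] 5 / 5 = 1, so 5 divides 5 — OK.
[3] values -13 <= -4 <= 12 — OK.
[4] P - Q = -12 - (-13) = 1 — OK.
[5] V = -4 is even — OK.
[6] V = -4, not > -3; antecedent false, conditional vacuously true — OK.
[7] abs(-12 - 12) = 24, not 26 — violated.
[8] 5Q - 5R = 5(-13) - 5(12) = -125 — OK.
[9] 2R - 2W = 2(12) - 2(12) = 0 — OK.
[10] R = 12 lies in [11, 13] — OK.
[11] S = 5 > 2, so we need W ≤ 12; W = 12 ≤ 12 — OK.

Constraint 7 is violated.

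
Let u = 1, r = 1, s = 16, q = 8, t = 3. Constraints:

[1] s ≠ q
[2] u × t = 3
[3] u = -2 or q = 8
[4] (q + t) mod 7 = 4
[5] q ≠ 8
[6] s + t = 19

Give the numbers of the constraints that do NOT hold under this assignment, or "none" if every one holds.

[1] s = 16, q = 8; distinct  yes
[2] u × t = 1 × 3 = 3  yes
[3] u = 1 ≠ -2, but q = 8 = 8 (second disjunct)  yes
[4] q + t = 11; 11 mod 7 = 4  yes
[5] q = 8, but 8 is required to differ  no
[6] s + t = 16 + 3 = 19  yes

Violated: 5.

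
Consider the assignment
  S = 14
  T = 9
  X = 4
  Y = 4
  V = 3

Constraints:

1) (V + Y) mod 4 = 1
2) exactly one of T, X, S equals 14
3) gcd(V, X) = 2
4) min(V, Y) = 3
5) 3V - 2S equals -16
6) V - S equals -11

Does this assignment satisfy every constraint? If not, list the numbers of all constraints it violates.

Violated: 1, 3, and 5.

1) V + Y = 7; 7 mod 4 = 3, not 1 — fails.
2) T=9, X=4, S=14; 1 of them equals 14 — holds.
3) gcd(3, 4) = 1, not 2 — fails.
4) min(3, 4) = 3 — holds.
5) 3V - 2S = 3(3) - 2(14) = -19, not -16 — fails.
6) V - S = 3 - 14 = -11 — holds.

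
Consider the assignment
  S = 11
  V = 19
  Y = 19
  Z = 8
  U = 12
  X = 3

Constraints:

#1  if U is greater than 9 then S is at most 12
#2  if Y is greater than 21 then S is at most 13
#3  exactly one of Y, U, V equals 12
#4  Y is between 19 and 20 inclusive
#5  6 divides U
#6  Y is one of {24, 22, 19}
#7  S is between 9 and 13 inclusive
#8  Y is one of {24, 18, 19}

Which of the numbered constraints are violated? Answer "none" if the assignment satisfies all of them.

#1 U = 12 > 9, so we need S ≤ 12; S = 11 ≤ 12  OK
#2 Y = 19, not > 21; antecedent false, conditional vacuously true  OK
#3 Y=19, U=12, V=19; 1 of them equals 12  OK
#4 Y = 19 lies in [19, 20]  OK
#5 12 / 6 = 2, so 6 divides 12  OK
#6 Y = 19 is in {24, 22, 19}  OK
#7 S = 11 lies in [9, 13]  OK
#8 Y = 19 is in {24, 18, 19}  OK

None — every constraint holds.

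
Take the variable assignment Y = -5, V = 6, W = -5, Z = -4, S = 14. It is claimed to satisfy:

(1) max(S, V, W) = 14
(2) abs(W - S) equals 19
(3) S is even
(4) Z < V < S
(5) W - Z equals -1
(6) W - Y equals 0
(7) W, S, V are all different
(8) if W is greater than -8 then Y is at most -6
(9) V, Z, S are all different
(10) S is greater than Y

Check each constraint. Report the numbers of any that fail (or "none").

(1) max(14, 6, -5) = 14  true
(2) abs(-5 - 14) = 19  true
(3) S = 14 is even  true
(4) values -4 < 6 < 14  true
(5) W - Z = -5 - (-4) = -1  true
(6) W - Y = -5 - (-5) = 0  true
(7) values -5, 14, 6 are pairwise distinct  true
(8) W = -5 > -8, so we need Y ≤ -6; but Y = -5 > -6  false
(9) values 6, -4, 14 are pairwise distinct  true
(10) S = 14, Y = -5; 14 > -5  true

Violated: 8.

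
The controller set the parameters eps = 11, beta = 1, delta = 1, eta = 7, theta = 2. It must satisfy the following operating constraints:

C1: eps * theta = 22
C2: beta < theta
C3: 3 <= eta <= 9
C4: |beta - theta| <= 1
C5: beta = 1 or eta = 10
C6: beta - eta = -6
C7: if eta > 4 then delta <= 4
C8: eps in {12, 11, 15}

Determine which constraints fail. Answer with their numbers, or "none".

None — every constraint holds.

C1: eps * theta = 11 * 2 = 22 — holds.
C2: beta = 1, theta = 2; 1 < 2 — holds.
C3: eta = 7 lies in [3, 9] — holds.
C4: |1 - 2| = 1; 1 ≤ 1 — holds.
C5: beta = 1 = 1 (first disjunct) — holds.
C6: beta - eta = 1 - 7 = -6 — holds.
C7: eta = 7 > 4, so we need delta ≤ 4; delta = 1 ≤ 4 — holds.
C8: eps = 11 is in {12, 11, 15} — holds.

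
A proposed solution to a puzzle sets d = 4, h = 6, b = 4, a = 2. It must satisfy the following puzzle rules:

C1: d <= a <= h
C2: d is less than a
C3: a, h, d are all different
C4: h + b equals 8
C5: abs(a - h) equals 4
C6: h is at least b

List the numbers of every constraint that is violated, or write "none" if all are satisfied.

Constraints 1, 2, and 4 are violated.

C1: values 4, 2, 6; d = 4 is not <= a = 2  no
C2: d = 4, a = 2; 4 ≥ 2 (want <)  no
C3: values 2, 6, 4 are pairwise distinct  yes
C4: h + b = 6 + 4 = 10, not 8  no
C5: abs(2 - 6) = 4  yes
C6: h = 6, b = 4; 6 ≥ 4  yes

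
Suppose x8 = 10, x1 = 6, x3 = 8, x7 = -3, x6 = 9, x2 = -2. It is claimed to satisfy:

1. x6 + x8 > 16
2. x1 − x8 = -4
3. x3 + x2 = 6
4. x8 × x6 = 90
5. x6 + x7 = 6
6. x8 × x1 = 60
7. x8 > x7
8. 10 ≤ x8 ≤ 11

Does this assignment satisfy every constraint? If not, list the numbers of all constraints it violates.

1. x6 + x8 = 9 + 10 = 19; 19 > 16 — holds.
2. x1 − x8 = 6 − 10 = -4 — holds.
3. x3 + x2 = 8 + (-2) = 6 — holds.
4. x8 × x6 = 10 × 9 = 90 — holds.
5. x6 + x7 = 9 + (-3) = 6 — holds.
6. x8 × x1 = 10 × 6 = 60 — holds.
7. x8 = 10, x7 = -3; 10 > -3 — holds.
8. x8 = 10 lies in [10, 11] — holds.

All constraints are satisfied.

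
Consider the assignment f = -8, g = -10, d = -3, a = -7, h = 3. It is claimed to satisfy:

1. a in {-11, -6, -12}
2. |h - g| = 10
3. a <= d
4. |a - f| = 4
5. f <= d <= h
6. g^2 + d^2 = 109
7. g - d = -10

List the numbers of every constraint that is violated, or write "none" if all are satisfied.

Constraints 1, 2, 4, 7 are violated.

1. a = -7 is not in {-11, -6, -12} — violated.
2. |3 - (-10)| = 13, not 10 — violated.
3. a = -7, d = -3; -7 ≤ -3 — satisfied.
4. |-7 - (-8)| = 1, not 4 — violated.
5. values -8 <= -3 <= 3 — satisfied.
6. g^2 + d^2 = (-10)^2 + (-3)^2 = 100 + 9 = 109 — satisfied.
7. g - d = -10 - (-3) = -7, not -10 — violated.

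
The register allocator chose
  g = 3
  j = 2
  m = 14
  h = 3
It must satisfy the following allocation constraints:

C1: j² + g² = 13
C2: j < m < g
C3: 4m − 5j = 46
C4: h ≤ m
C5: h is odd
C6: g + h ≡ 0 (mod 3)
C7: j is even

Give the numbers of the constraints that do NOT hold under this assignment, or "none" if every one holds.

C1: j² + g² = 2² + 3² = 4 + 9 = 13 — OK.
C2: values 2, 14, 3; m = 14 is not < g = 3 — violated.
C3: 4m − 5j = 4(14) − 5(2) = 46 — OK.
C4: h = 3, m = 14; 3 ≤ 14 — OK.
C5: h = 3 is odd — OK.
C6: g + h = 6; 6 mod 3 = 0 — OK.
C7: j = 2 is even — OK.

No — constraint 2 is not satisfied.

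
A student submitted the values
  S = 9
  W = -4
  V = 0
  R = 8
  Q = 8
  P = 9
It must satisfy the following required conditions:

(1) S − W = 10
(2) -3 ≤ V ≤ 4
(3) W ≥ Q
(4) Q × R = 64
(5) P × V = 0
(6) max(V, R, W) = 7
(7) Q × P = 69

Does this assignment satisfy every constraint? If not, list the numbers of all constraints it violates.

(1) S − W = 9 − (-4) = 13, not 10 — fails.
(2) V = 0 lies in [-3, 4] — holds.
(3) W = -4, Q = 8; -4 < 8 (want ≥) — fails.
(4) Q × R = 8 × 8 = 64 — holds.
(5) P × V = 9 × 0 = 0 — holds.
(6) max(0, 8, -4) = 8, not 7 — fails.
(7) Q × P = 8 × 9 = 72, not 69 — fails.

No — constraints 1, 3, 6, 7 are not satisfied.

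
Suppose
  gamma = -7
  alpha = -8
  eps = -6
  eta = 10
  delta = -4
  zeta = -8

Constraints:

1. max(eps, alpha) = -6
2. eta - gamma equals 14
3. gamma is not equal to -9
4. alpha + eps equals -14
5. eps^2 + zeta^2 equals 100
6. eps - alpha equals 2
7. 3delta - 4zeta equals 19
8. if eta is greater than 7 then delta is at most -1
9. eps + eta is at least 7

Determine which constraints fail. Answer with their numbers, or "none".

Constraints 2, 7, and 9 are violated.

1. max(-6, -8) = -6  true
2. eta - gamma = 10 - (-7) = 17, not 14  false
3. gamma = -7, and -7 ≠ -9  true
4. alpha + eps = -8 + (-6) = -14  true
5. eps^2 + zeta^2 = (-6)^2 + (-8)^2 = 36 + 64 = 100  true
6. eps - alpha = -6 - (-8) = 2  true
7. 3delta - 4zeta = 3(-4) - 4(-8) = 20, not 19  false
8. eta = 10 > 7, so we need delta ≤ -1; delta = -4 ≤ -1  true
9. eps + eta = -6 + 10 = 4; 4 < 7, bound 7 not met  false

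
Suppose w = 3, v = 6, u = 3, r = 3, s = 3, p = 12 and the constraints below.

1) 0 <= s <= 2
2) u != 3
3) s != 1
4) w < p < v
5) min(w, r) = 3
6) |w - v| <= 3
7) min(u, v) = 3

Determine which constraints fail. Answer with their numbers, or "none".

Constraints 1, 2, and 4 do not hold.

1) s = 3 is outside [0, 2] — violated.
2) u = 3, but 3 is required to differ — violated.
3) s = 3, and 3 ≠ 1 — satisfied.
4) values 3, 12, 6; p = 12 is not < v = 6 — violated.
5) min(3, 3) = 3 — satisfied.
6) |3 - 6| = 3; 3 ≤ 3 — satisfied.
7) min(3, 6) = 3 — satisfied.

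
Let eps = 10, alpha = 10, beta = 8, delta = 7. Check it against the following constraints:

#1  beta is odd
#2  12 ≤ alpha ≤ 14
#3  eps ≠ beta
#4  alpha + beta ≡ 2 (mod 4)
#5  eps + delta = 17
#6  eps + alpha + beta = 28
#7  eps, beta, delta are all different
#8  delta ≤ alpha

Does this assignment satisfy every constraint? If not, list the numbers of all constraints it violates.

#1 beta = 8 is even — violated.
#2 alpha = 10 is outside [12, 14] — violated.
#3 eps = 10, beta = 8; distinct — OK.
#4 alpha + beta = 18; 18 mod 4 = 2 — OK.
#5 eps + delta = 10 + 7 = 17 — OK.
#6 eps + alpha + beta = 10 + 10 + 8 = 28 — OK.
#7 values 10, 8, 7 are pairwise distinct — OK.
#8 delta = 7, alpha = 10; 7 ≤ 10 — OK.

Constraints 1 and 2 are violated.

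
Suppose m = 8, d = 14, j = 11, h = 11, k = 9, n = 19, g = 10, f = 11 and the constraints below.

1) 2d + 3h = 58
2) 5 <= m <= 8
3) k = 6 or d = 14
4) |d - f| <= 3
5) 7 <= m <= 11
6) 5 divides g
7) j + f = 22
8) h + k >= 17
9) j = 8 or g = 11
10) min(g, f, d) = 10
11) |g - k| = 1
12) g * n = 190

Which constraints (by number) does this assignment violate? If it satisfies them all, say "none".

1) 2d + 3h = 2(14) + 3(11) = 61, not 58 — fails.
2) m = 8 lies in [5, 8] — holds.
3) k = 9 ≠ 6, but d = 14 = 14 (second disjunct) — holds.
4) |14 - 11| = 3; 3 ≤ 3 — holds.
5) m = 8 lies in [7, 11] — holds.
6) 10 / 5 = 2, so 5 divides 10 — holds.
7) j + f = 11 + 11 = 22 — holds.
8) h + k = 11 + 9 = 20; 20 ≥ 17 — holds.
9) j = 11 ≠ 8 and g = 10 ≠ 11; both disjuncts false — fails.
10) min(10, 11, 14) = 10 — holds.
11) |10 - 9| = 1 — holds.
12) g * n = 10 * 19 = 190 — holds.

Violated: 1 and 9.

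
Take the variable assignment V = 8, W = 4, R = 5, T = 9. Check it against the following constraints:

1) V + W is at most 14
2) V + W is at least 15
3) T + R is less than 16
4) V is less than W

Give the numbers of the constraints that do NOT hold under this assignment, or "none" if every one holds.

The assignment fails constraints 2, 4.

1) V + W = 8 + 4 = 12; 12 ≤ 14 — OK.
2) V + W = 8 + 4 = 12; 12 < 15, bound 15 not met — violated.
3) T + R = 9 + 5 = 14; 14 < 16 — OK.
4) V = 8, W = 4; 8 ≥ 4 (want <) — violated.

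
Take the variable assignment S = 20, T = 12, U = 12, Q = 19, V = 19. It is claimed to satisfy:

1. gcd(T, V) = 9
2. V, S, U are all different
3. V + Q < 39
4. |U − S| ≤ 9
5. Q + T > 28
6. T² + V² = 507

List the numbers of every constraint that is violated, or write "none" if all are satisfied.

1. gcd(12, 19) = 1, not 9  fails
2. values 19, 20, 12 are pairwise distinct  holds
3. V + Q = 19 + 19 = 38; 38 < 39  holds
4. |12 − 20| = 8; 8 ≤ 9  holds
5. Q + T = 19 + 12 = 31; 31 > 28  holds
6. T² + V² = 12² + 19² = 144 + 361 = 505, not 507  fails

Violated: 1, 6.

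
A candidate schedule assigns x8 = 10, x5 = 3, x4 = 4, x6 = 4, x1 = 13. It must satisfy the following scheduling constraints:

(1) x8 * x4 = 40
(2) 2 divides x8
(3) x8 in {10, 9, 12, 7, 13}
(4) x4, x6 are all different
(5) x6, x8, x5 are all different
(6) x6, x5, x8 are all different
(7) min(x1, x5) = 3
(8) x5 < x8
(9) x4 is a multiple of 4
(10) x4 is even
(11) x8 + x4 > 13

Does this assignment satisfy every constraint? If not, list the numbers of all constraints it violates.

(1) x8 * x4 = 10 * 4 = 40 — holds.
(2) 10 / 2 = 5, so 2 divides 10 — holds.
(3) x8 = 10 is in {10, 9, 12, 7, 13} — holds.
(4) x4 = x6 = 4, not all different — fails.
(5) values 4, 10, 3 are pairwise distinct — holds.
(6) values 4, 3, 10 are pairwise distinct — holds.
(7) min(13, 3) = 3 — holds.
(8) x5 = 3, x8 = 10; 3 < 10 — holds.
(9) 4 / 4 = 1, so 4 divides 4 — holds.
(10) x4 = 4 is even — holds.
(11) x8 + x4 = 10 + 4 = 14; 14 > 13 — holds.

Constraint 4 is violated.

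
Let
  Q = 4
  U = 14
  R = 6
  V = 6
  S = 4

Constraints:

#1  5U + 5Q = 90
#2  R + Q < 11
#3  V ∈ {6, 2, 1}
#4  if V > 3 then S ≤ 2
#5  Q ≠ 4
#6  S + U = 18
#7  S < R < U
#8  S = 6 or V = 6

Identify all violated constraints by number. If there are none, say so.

No — constraints 4 and 5 are not satisfied.

#1 5U + 5Q = 5(14) + 5(4) = 90 — holds.
#2 R + Q = 6 + 4 = 10; 10 < 11 — holds.
#3 V = 6 is in {6, 2, 1} — holds.
#4 V = 6 > 3, so we need S ≤ 2; but S = 4 > 2 — fails.
#5 Q = 4, but 4 is required to differ — fails.
#6 S + U = 4 + 14 = 18 — holds.
#7 values 4 < 6 < 14 — holds.
#8 S = 4 ≠ 6, but V = 6 = 6 (second disjunct) — holds.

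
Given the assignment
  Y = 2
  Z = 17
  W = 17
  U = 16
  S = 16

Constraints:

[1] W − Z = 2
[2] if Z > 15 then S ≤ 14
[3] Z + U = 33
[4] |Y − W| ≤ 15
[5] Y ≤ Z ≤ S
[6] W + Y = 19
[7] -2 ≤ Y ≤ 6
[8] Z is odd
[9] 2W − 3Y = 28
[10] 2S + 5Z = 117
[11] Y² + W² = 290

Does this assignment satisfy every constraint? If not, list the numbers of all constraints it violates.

No — constraints 1, 2, 5, 11 are not satisfied.

[1] W − Z = 17 − 17 = 0, not 2  ✘
[2] Z = 17 > 15, so we need S ≤ 14; but S = 16 > 14  ✘
[3] Z + U = 17 + 16 = 33  ✔
[4] |2 − 17| = 15; 15 ≤ 15  ✔
[5] values 2, 17, 16; Z = 17 is not ≤ S = 16  ✘
[6] W + Y = 17 + 2 = 19  ✔
[7] Y = 2 lies in [-2, 6]  ✔
[8] Z = 17 is odd  ✔
[9] 2W − 3Y = 2(17) − 3(2) = 28  ✔
[10] 2S + 5Z = 2(16) + 5(17) = 117  ✔
[11] Y² + W² = 2² + 17² = 4 + 289 = 293, not 290  ✘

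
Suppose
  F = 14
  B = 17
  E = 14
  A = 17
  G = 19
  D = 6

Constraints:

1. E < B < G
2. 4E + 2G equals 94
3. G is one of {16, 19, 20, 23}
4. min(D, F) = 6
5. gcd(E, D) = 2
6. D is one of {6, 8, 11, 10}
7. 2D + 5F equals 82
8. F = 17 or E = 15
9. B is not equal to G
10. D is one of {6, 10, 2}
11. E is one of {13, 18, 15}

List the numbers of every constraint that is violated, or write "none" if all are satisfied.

1. values 14 < 17 < 19  true
2. 4E + 2G = 4(14) + 2(19) = 94  true
3. G = 19 is in {16, 19, 20, 23}  true
4. min(6, 14) = 6  true
5. gcd(14, 6) = 2  true
6. D = 6 is in {6, 8, 11, 10}  true
7. 2D + 5F = 2(6) + 5(14) = 82  true
8. F = 14 ≠ 17 and E = 14 ≠ 15; both disjuncts false  false
9. B = 17, G = 19; distinct  true
10. D = 6 is in {6, 10, 2}  true
11. E = 14 is not in {13, 18, 15}  false

Constraints 8 and 11 are violated.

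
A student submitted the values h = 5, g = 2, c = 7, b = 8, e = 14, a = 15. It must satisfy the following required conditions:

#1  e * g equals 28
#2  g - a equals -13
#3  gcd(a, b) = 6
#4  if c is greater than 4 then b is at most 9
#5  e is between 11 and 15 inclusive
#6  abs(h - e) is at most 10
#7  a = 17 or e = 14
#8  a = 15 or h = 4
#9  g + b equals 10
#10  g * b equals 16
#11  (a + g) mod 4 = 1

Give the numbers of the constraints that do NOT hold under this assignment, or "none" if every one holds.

Constraint 3 is violated.

#1 e * g = 14 * 2 = 28 — holds.
#2 g - a = 2 - 15 = -13 — holds.
#3 gcd(15, 8) = 1, not 6 — does not hold.
#4 c = 7 > 4, so we need b ≤ 9; b = 8 ≤ 9 — holds.
#5 e = 14 lies in [11, 15] — holds.
#6 abs(5 - 14) = 9; 9 ≤ 10 — holds.
#7 a = 15 ≠ 17, but e = 14 = 14 (second disjunct) — holds.
#8 a = 15 = 15 (first disjunct) — holds.
#9 g + b = 2 + 8 = 10 — holds.
#10 g * b = 2 * 8 = 16 — holds.
#11 a + g = 17; 17 mod 4 = 1 — holds.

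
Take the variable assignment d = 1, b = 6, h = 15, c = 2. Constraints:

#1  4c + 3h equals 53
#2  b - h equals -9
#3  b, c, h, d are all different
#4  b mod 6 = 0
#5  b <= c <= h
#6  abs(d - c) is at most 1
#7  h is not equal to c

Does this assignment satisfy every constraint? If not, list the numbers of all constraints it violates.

#1 4c + 3h = 4(2) + 3(15) = 53 — holds.
#2 b - h = 6 - 15 = -9 — holds.
#3 values 6, 2, 15, 1 are pairwise distinct — holds.
#4 6 mod 6 = 0 — holds.
#5 values 6, 2, 15; b = 6 is not <= c = 2 — fails.
#6 abs(1 - 2) = 1; 1 ≤ 1 — holds.
#7 h = 15, c = 2; distinct — holds.

Constraint 5 is violated.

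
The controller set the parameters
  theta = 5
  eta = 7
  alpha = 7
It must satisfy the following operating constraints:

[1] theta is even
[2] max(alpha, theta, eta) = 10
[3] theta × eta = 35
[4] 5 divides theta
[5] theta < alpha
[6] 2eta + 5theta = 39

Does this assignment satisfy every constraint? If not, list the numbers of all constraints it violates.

[1] theta = 5 is odd — violated.
[2] max(7, 5, 7) = 7, not 10 — violated.
[3] theta × eta = 5 × 7 = 35 — OK.
[4] 5 / 5 = 1, so 5 divides 5 — OK.
[5] theta = 5, alpha = 7; 5 < 7 — OK.
[6] 2eta + 5theta = 2(7) + 5(5) = 39 — OK.

Constraints 1 and 2 do not hold.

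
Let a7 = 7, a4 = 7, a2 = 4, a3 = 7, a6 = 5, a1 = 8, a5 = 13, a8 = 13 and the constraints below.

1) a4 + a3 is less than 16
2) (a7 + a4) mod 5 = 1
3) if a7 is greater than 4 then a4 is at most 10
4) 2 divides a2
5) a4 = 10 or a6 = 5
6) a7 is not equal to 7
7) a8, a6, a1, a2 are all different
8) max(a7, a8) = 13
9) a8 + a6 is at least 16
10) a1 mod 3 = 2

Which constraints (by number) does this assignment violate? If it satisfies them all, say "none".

1) a4 + a3 = 7 + 7 = 14; 14 < 16 — satisfied.
2) a7 + a4 = 14; 14 mod 5 = 4, not 1 — violated.
3) a7 = 7 > 4, so we need a4 ≤ 10; a4 = 7 ≤ 10 — satisfied.
4) 4 / 2 = 2, so 2 divides 4 — satisfied.
5) a4 = 7 ≠ 10, but a6 = 5 = 5 (second disjunct) — satisfied.
6) a7 = 7, but 7 is required to differ — violated.
7) values 13, 5, 8, 4 are pairwise distinct — satisfied.
8) max(7, 13) = 13 — satisfied.
9) a8 + a6 = 13 + 5 = 18; 18 ≥ 16 — satisfied.
10) 8 mod 3 = 2 — satisfied.

Constraints 2 and 6 do not hold.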